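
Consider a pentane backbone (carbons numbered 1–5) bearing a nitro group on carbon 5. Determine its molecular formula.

C5H11NO2

Atom tally by fragment:
  CH3 → C:1 H:3
  CH2 → C:1 H:2
  CH2 → C:1 H:2
  CH2 → C:1 H:2
  CH2NO2 → C:1 H:2 N:1 O:2
Element totals:
  C: 5
  H: 11
  N: 1
  O: 2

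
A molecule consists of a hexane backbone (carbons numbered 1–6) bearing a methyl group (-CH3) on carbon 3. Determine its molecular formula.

C7H16

Atom tally by fragment:
  CH3 → C:1 H:3
  CH2 → C:1 H:2
  CH(CH3) → C:2 H:4
  CH2 → C:1 H:2
  CH2 → C:1 H:2
  CH3 → C:1 H:3
Element totals:
  C: 7
  H: 16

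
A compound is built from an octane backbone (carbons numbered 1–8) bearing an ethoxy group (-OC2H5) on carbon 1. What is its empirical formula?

C10H22O

Atom tally by fragment:
  C2H5OCH2 → C:3 H:7 O:1
  CH2 → C:1 H:2
  CH2 → C:1 H:2
  CH2 → C:1 H:2
  CH2 → C:1 H:2
  CH2 → C:1 H:2
  CH2 → C:1 H:2
  CH3 → C:1 H:3
Element totals:
  C: 10
  H: 22
  O: 1
Molecular formula: C10H22O.
gcd of subscripts (10, 22, 1) = 1, so the empirical formula equals the molecular formula.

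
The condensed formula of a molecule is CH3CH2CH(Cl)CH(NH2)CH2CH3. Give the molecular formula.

Element totals:
  C: 6
  H: 14
  Cl: 1
  N: 1

C6H14ClN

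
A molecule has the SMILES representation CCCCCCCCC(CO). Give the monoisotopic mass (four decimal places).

Atom tally by fragment:
  CH3 → C:1 H:3
  CH2 → C:1 H:2
  CH2 → C:1 H:2
  CH2 → C:1 H:2
  CH2 → C:1 H:2
  CH2 → C:1 H:2
  CH2 → C:1 H:2
  CH2 → C:1 H:2
  CH2CH2OH → C:2 H:5 O:1
Element totals:
  C: 10
  H: 22
  O: 1
Molecular formula: C10H22O.
  M = 10(12.0) + 22(1.007825) + 15.994915
    = 120.000000 + 22.172150 + 15.994915 = 158.167065

158.1671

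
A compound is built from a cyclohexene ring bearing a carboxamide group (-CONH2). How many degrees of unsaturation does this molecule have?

3

Atom tally by fragment:
  cyclohexene ring core → C:6 H:10
  (− 1 ring H displaced by substituents)
  + CONH2 → C:1 H:2 O:1 N:1
Element totals:
  C: 7
  H: 11
  N: 1
  O: 1
Molecular formula: C7H11NO.
DoU = (2C + 2 + N − H − X) / 2 = (2·7 + 2 + 1 − 11 − 0) / 2 = 3.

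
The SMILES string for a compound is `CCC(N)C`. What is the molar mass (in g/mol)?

Atom tally by fragment:
  CH3 → C:1 H:3
  CH2 → C:1 H:2
  CH(NH2) → C:1 H:3 N:1
  CH3 → C:1 H:3
Element totals:
  C: 4
  H: 11
  N: 1
Molecular formula: C4H11N.
  M = 4(12.011) + 11(1.008) + 14.007
    = 48.044 + 11.088 + 14.007 = 73.139

73.14 g/mol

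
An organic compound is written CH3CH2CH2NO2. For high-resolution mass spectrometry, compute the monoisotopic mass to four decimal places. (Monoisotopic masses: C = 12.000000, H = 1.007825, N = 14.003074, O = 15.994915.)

Element totals:
  C: 3
  H: 7
  N: 1
  O: 2
Molecular formula: C3H7NO2.
  M = 3(12.0) + 7(1.007825) + 14.003074 + 2(15.994915)
    = 36.000000 + 7.054775 + 14.003074 + 31.989830 = 89.047679

89.0477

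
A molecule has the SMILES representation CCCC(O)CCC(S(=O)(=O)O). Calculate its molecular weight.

196.26 g/mol

Atom tally by fragment:
  CH3 → C:1 H:3
  CH2 → C:1 H:2
  CH2 → C:1 H:2
  CH(OH) → C:1 H:2 O:1
  CH2 → C:1 H:2
  CH2 → C:1 H:2
  CH2SO3H → C:1 H:3 S:1 O:3
Element totals:
  C: 7
  H: 16
  O: 4
  S: 1
Molecular formula: C7H16O4S.
  M = 7(12.011) + 16(1.008) + 4(15.999) + 32.06
    = 84.077 + 16.128 + 63.996 + 32.060 = 196.261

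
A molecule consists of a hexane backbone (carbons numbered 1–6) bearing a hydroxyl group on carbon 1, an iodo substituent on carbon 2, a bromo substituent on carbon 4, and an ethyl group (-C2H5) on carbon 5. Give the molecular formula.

Atom tally by fragment:
  HOCH2 → C:1 H:3 O:1
  CH(I) → C:1 H:1 I:1
  CH2 → C:1 H:2
  CH(Br) → C:1 H:1 Br:1
  CH(C2H5) → C:3 H:6
  CH3 → C:1 H:3
Element totals:
  C: 8
  H: 16
  Br: 1
  I: 1
  O: 1

C8H16BrIO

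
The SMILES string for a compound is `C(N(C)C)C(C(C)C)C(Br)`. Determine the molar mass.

Atom tally by fragment:
  (CH3)2NCH2 → C:3 H:8 N:1
  CH(CH(CH3)2) → C:4 H:8
  CH2Br → C:1 H:2 Br:1
Element totals:
  C: 8
  H: 18
  Br: 1
  N: 1
Molecular formula: C8H18BrN.
  M = 8(12.011) + 18(1.008) + 79.904 + 14.007
    = 96.088 + 18.144 + 79.904 + 14.007 = 208.143

208.14 g/mol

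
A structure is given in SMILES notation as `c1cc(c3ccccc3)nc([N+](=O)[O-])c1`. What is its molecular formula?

C11H8N2O2

Atom tally by fragment:
  pyridine ring core → C:5 H:5 N:1
  (− 2 ring H displaced by substituents)
  + C6H5 → C:6 H:5
  + NO2 → N:1 O:2
Element totals:
  C: 11
  H: 8
  N: 2
  O: 2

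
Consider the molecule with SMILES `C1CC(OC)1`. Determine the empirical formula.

Atom tally by fragment:
  cyclopropane ring core → C:3 H:6
  (− 1 ring H displaced by substituents)
  + OCH3 → C:1 H:3 O:1
Element totals:
  C: 4
  H: 8
  O: 1
Molecular formula: C4H8O.
gcd of subscripts (4, 8, 1) = 1, so the empirical formula equals the molecular formula.

C4H8O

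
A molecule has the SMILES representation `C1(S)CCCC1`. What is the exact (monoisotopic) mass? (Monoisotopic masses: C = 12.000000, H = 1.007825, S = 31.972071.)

102.0503

Atom tally by fragment:
  cyclopentane ring core → C:5 H:10
  (− 1 ring H displaced by substituents)
  + SH → S:1 H:1
Element totals:
  C: 5
  H: 10
  S: 1
Molecular formula: C5H10S.
  M = 5(12.0) + 10(1.007825) + 31.972071
    = 60.000000 + 10.078250 + 31.972071 = 102.050321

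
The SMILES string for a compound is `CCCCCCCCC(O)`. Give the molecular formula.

C9H20O

Atom tally by fragment:
  CH3 → C:1 H:3
  CH2 → C:1 H:2
  CH2 → C:1 H:2
  CH2 → C:1 H:2
  CH2 → C:1 H:2
  CH2 → C:1 H:2
  CH2 → C:1 H:2
  CH2 → C:1 H:2
  CH2OH → C:1 H:3 O:1
Element totals:
  C: 9
  H: 20
  O: 1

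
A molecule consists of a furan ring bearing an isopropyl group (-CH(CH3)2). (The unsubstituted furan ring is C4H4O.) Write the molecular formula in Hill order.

C7H10O

Atom tally by fragment:
  furan ring core → C:4 H:4 O:1
  (− 1 ring H displaced by substituents)
  + CH(CH3)2 → C:3 H:7
Element totals:
  C: 7
  H: 10
  O: 1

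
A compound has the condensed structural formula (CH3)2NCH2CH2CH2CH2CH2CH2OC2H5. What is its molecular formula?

C10H23NO

Atom tally by fragment:
  (CH3)2NCH2 → C:3 H:8 N:1
  CH2 → C:1 H:2
  CH2 → C:1 H:2
  CH2 → C:1 H:2
  CH2 → C:1 H:2
  CH2OC2H5 → C:3 H:7 O:1
Element totals:
  C: 10
  H: 23
  N: 1
  O: 1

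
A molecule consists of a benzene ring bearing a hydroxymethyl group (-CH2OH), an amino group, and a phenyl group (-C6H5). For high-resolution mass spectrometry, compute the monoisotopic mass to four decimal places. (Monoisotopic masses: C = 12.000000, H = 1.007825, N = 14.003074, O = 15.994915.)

199.0997

Atom tally by fragment:
  benzene ring core → C:6 H:6
  (− 3 ring H displaced by substituents)
  + CH2OH → C:1 H:3 O:1
  + NH2 → N:1 H:2
  + C6H5 → C:6 H:5
Element totals:
  C: 13
  H: 13
  N: 1
  O: 1
Molecular formula: C13H13NO.
  M = 13(12.0) + 13(1.007825) + 14.003074 + 15.994915
    = 156.000000 + 13.101725 + 14.003074 + 15.994915 = 199.099714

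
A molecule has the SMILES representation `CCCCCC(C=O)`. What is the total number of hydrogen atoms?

Atom tally by fragment:
  CH3 → C:1 H:3
  CH2 → C:1 H:2
  CH2 → C:1 H:2
  CH2 → C:1 H:2
  CH2 → C:1 H:2
  CH2CHO → C:2 H:3 O:1
Element totals:
  C: 7
  H: 14
  O: 1

14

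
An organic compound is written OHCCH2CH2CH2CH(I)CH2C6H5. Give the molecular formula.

Element totals:
  C: 12
  H: 15
  I: 1
  O: 1

C12H15IO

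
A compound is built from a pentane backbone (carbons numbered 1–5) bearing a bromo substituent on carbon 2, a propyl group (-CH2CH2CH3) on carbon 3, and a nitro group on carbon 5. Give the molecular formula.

C8H16BrNO2

Atom tally by fragment:
  CH3 → C:1 H:3
  CH(Br) → C:1 H:1 Br:1
  CH(CH2CH2CH3) → C:4 H:8
  CH2 → C:1 H:2
  CH2NO2 → C:1 H:2 N:1 O:2
Element totals:
  C: 8
  H: 16
  Br: 1
  N: 1
  O: 2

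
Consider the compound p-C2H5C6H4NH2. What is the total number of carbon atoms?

8

Element totals:
  C: 8
  H: 11
  N: 1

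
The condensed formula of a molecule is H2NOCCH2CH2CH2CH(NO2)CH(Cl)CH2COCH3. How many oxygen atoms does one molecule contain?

4

Atom tally by fragment:
  H2NOCCH2 → C:2 H:4 O:1 N:1
  CH2 → C:1 H:2
  CH2 → C:1 H:2
  CH(NO2) → C:1 H:1 N:1 O:2
  CH(Cl) → C:1 H:1 Cl:1
  CH2COCH3 → C:3 H:5 O:1
Element totals:
  C: 9
  H: 15
  Cl: 1
  N: 2
  O: 4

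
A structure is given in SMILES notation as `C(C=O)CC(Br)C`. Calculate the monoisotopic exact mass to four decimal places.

Atom tally by fragment:
  OHCCH2 → C:2 H:3 O:1
  CH2 → C:1 H:2
  CH(Br) → C:1 H:1 Br:1
  CH3 → C:1 H:3
Element totals:
  C: 5
  H: 9
  Br: 1
  O: 1
Molecular formula: C5H9BrO.
  M = 5(12.0) + 9(1.007825) + 78.918338 + 15.994915
    = 60.000000 + 9.070425 + 78.918338 + 15.994915 = 163.983678

163.9837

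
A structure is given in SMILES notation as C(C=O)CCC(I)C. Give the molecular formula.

Atom tally by fragment:
  OHCCH2 → C:2 H:3 O:1
  CH2 → C:1 H:2
  CH2 → C:1 H:2
  CH(I) → C:1 H:1 I:1
  CH3 → C:1 H:3
Element totals:
  C: 6
  H: 11
  I: 1
  O: 1

C6H11IO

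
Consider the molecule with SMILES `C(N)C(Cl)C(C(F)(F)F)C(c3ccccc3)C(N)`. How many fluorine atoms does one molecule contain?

3

Atom tally by fragment:
  H2NCH2 → C:1 H:4 N:1
  CH(Cl) → C:1 H:1 Cl:1
  CH(CF3) → C:2 H:1 F:3
  CH(C6H5) → C:7 H:6
  CH2NH2 → C:1 H:4 N:1
Element totals:
  C: 12
  H: 16
  Cl: 1
  F: 3
  N: 2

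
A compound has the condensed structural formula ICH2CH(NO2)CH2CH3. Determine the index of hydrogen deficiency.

Atom tally by fragment:
  ICH2 → C:1 H:2 I:1
  CH(NO2) → C:1 H:1 N:1 O:2
  CH2 → C:1 H:2
  CH3 → C:1 H:3
Element totals:
  C: 4
  H: 8
  I: 1
  N: 1
  O: 2
Molecular formula: C4H8INO2.
DoU = (2C + 2 + N − H − X) / 2 = (2·4 + 2 + 1 − 8 − 1) / 2 = 1.

1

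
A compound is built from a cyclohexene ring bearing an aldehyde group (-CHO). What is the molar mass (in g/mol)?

Atom tally by fragment:
  cyclohexene ring core → C:6 H:10
  (− 1 ring H displaced by substituents)
  + CHO → C:1 H:1 O:1
Element totals:
  C: 7
  H: 10
  O: 1
Molecular formula: C7H10O.
  M = 7(12.011) + 10(1.008) + 15.999
    = 84.077 + 10.080 + 15.999 = 110.156

110.16 g/mol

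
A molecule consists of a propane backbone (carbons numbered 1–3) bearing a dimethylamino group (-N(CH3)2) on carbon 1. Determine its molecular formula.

Atom tally by fragment:
  (CH3)2NCH2 → C:3 H:8 N:1
  CH2 → C:1 H:2
  CH3 → C:1 H:3
Element totals:
  C: 5
  H: 13
  N: 1

C5H13N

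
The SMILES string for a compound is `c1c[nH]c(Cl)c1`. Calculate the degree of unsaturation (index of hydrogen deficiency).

Atom tally by fragment:
  pyrrole ring core → C:4 H:5 N:1
  (− 1 ring H displaced by substituents)
  + Cl → Cl:1
Element totals:
  C: 4
  H: 4
  Cl: 1
  N: 1
Molecular formula: C4H4ClN.
DoU = (2C + 2 + N − H − X) / 2 = (2·4 + 2 + 1 − 4 − 1) / 2 = 3.

3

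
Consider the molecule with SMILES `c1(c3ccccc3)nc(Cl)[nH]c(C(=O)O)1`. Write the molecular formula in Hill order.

Atom tally by fragment:
  imidazole ring core → C:3 H:4 N:2
  (− 3 ring H displaced by substituents)
  + C6H5 → C:6 H:5
  + Cl → Cl:1
  + COOH → C:1 H:1 O:2
Element totals:
  C: 10
  H: 7
  Cl: 1
  N: 2
  O: 2

C10H7ClN2O2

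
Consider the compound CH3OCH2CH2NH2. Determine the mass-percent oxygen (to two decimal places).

Atom tally by fragment:
  CH3OCH2 → C:2 H:5 O:1
  CH2NH2 → C:1 H:4 N:1
Element totals:
  C: 3
  H: 9
  N: 1
  O: 1
Molecular formula: C3H9NO.
Molar mass = 75.111 g/mol.
Mass from O: 1 × 15.999 = 15.999 g/mol.
%O = 15.999 / 75.111 × 100 = 21.30%.

21.30%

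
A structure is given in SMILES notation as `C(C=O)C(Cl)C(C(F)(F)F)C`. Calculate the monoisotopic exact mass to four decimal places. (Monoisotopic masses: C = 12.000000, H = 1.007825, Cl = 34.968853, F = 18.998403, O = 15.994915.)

Atom tally by fragment:
  OHCCH2 → C:2 H:3 O:1
  CH(Cl) → C:1 H:1 Cl:1
  CH(CF3) → C:2 H:1 F:3
  CH3 → C:1 H:3
Element totals:
  C: 6
  H: 8
  Cl: 1
  F: 3
  O: 1
Molecular formula: C6H8ClF3O.
  M = 6(12.0) + 8(1.007825) + 34.968853 + 3(18.998403) + 15.994915
    = 72.000000 + 8.062600 + 34.968853 + 56.995209 + 15.994915 = 188.021577

188.0216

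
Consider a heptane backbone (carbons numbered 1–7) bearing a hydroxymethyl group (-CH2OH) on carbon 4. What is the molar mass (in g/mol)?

Atom tally by fragment:
  CH3 → C:1 H:3
  CH2 → C:1 H:2
  CH2 → C:1 H:2
  CH(CH2OH) → C:2 H:4 O:1
  CH2 → C:1 H:2
  CH2 → C:1 H:2
  CH3 → C:1 H:3
Element totals:
  C: 8
  H: 18
  O: 1
Molecular formula: C8H18O.
  M = 8(12.011) + 18(1.008) + 15.999
    = 96.088 + 18.144 + 15.999 = 130.231

130.23 g/mol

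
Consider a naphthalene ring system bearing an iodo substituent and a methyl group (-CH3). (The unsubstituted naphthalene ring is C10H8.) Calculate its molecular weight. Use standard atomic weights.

268.10 g/mol

Atom tally by fragment:
  naphthalene ring system core → C:10 H:8
  (− 2 ring H displaced by substituents)
  + I → I:1
  + CH3 → C:1 H:3
Element totals:
  C: 11
  H: 9
  I: 1
Molecular formula: C11H9I.
  M = 11(12.011) + 9(1.008) + 126.904
    = 132.121 + 9.072 + 126.904 = 268.097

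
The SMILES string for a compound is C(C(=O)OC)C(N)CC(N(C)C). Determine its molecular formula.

C8H18N2O2

Atom tally by fragment:
  CH3OOCCH2 → C:3 H:5 O:2
  CH(NH2) → C:1 H:3 N:1
  CH2 → C:1 H:2
  CH2N(CH3)2 → C:3 H:8 N:1
Element totals:
  C: 8
  H: 18
  N: 2
  O: 2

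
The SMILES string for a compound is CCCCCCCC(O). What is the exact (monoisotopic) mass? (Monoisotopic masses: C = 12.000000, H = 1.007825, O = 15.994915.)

130.1358

Atom tally by fragment:
  CH3 → C:1 H:3
  CH2 → C:1 H:2
  CH2 → C:1 H:2
  CH2 → C:1 H:2
  CH2 → C:1 H:2
  CH2 → C:1 H:2
  CH2 → C:1 H:2
  CH2OH → C:1 H:3 O:1
Element totals:
  C: 8
  H: 18
  O: 1
Molecular formula: C8H18O.
  M = 8(12.0) + 18(1.007825) + 15.994915
    = 96.000000 + 18.140850 + 15.994915 = 130.135765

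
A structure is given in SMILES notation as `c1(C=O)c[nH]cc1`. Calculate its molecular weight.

Atom tally by fragment:
  pyrrole ring core → C:4 H:5 N:1
  (− 1 ring H displaced by substituents)
  + CHO → C:1 H:1 O:1
Element totals:
  C: 5
  H: 5
  N: 1
  O: 1
Molecular formula: C5H5NO.
  M = 5(12.011) + 5(1.008) + 14.007 + 15.999
    = 60.055 + 5.040 + 14.007 + 15.999 = 95.101

95.10 g/mol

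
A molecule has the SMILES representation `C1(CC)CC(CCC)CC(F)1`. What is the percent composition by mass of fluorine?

Atom tally by fragment:
  cyclopentane ring core → C:5 H:10
  (− 3 ring H displaced by substituents)
  + C2H5 → C:2 H:5
  + CH2CH2CH3 → C:3 H:7
  + F → F:1
Element totals:
  C: 10
  H: 19
  F: 1
Molecular formula: C10H19F.
Molar mass = 158.260 g/mol.
Mass from F: 1 × 18.998 = 18.998 g/mol.
%F = 18.998 / 158.260 × 100 = 12.00%.

12.00%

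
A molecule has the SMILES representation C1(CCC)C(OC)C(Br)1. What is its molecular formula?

C7H13BrO

Atom tally by fragment:
  cyclopropane ring core → C:3 H:6
  (− 3 ring H displaced by substituents)
  + CH2CH2CH3 → C:3 H:7
  + OCH3 → C:1 H:3 O:1
  + Br → Br:1
Element totals:
  C: 7
  H: 13
  Br: 1
  O: 1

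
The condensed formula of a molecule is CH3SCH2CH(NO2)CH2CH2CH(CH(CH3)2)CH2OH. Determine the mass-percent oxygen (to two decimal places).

Element totals:
  C: 10
  H: 21
  N: 1
  O: 3
  S: 1
Molecular formula: C10H21NO3S.
Molar mass = 235.342 g/mol.
Mass from O: 3 × 15.999 = 47.997 g/mol.
%O = 47.997 / 235.342 × 100 = 20.39%.

20.39%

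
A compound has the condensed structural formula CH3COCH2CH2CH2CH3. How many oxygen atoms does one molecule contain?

1

Atom tally by fragment:
  CH3COCH2 → C:3 H:5 O:1
  CH2 → C:1 H:2
  CH2 → C:1 H:2
  CH3 → C:1 H:3
Element totals:
  C: 6
  H: 12
  O: 1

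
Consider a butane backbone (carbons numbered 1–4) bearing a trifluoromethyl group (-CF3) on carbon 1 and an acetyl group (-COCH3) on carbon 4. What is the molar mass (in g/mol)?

168.16 g/mol

Atom tally by fragment:
  F3CCH2 → C:2 H:2 F:3
  CH2 → C:1 H:2
  CH2 → C:1 H:2
  CH2COCH3 → C:3 H:5 O:1
Element totals:
  C: 7
  H: 11
  F: 3
  O: 1
Molecular formula: C7H11F3O.
  M = 7(12.011) + 11(1.008) + 3(18.998) + 15.999
    = 84.077 + 11.088 + 56.994 + 15.999 = 168.158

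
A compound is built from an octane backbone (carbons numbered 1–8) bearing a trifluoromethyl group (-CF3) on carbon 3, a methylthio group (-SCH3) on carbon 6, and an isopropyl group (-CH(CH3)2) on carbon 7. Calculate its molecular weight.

Atom tally by fragment:
  CH3 → C:1 H:3
  CH2 → C:1 H:2
  CH(CF3) → C:2 H:1 F:3
  CH2 → C:1 H:2
  CH2 → C:1 H:2
  CH(SCH3) → C:2 H:4 S:1
  CH(CH(CH3)2) → C:4 H:8
  CH3 → C:1 H:3
Element totals:
  C: 13
  H: 25
  F: 3
  S: 1
Molecular formula: C13H25F3S.
  M = 13(12.011) + 25(1.008) + 3(18.998) + 32.06
    = 156.143 + 25.200 + 56.994 + 32.060 = 270.397

270.40 g/mol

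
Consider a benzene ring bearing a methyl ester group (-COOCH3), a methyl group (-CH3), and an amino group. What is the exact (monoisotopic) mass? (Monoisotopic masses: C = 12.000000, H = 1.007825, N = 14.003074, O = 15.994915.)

Atom tally by fragment:
  benzene ring core → C:6 H:6
  (− 3 ring H displaced by substituents)
  + COOCH3 → C:2 H:3 O:2
  + CH3 → C:1 H:3
  + NH2 → N:1 H:2
Element totals:
  C: 9
  H: 11
  N: 1
  O: 2
Molecular formula: C9H11NO2.
  M = 9(12.0) + 11(1.007825) + 14.003074 + 2(15.994915)
    = 108.000000 + 11.086075 + 14.003074 + 31.989830 = 165.078979

165.0790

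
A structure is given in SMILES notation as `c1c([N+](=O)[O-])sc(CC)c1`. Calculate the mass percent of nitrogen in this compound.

8.91%

Atom tally by fragment:
  thiophene ring core → C:4 H:4 S:1
  (− 2 ring H displaced by substituents)
  + NO2 → N:1 O:2
  + C2H5 → C:2 H:5
Element totals:
  C: 6
  H: 7
  N: 1
  O: 2
  S: 1
Molecular formula: C6H7NO2S.
Molar mass = 157.187 g/mol.
Mass from N: 1 × 14.007 = 14.007 g/mol.
%N = 14.007 / 157.187 × 100 = 8.91%.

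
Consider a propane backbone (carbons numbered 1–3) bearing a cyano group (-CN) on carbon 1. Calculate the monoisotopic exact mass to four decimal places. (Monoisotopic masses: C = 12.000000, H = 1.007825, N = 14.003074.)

69.0578

Atom tally by fragment:
  NCCH2 → C:2 H:2 N:1
  CH2 → C:1 H:2
  CH3 → C:1 H:3
Element totals:
  C: 4
  H: 7
  N: 1
Molecular formula: C4H7N.
  M = 4(12.0) + 7(1.007825) + 14.003074
    = 48.000000 + 7.054775 + 14.003074 = 69.057849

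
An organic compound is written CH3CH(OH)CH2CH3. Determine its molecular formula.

C4H10O

Atom tally by fragment:
  CH3 → C:1 H:3
  CH(OH) → C:1 H:2 O:1
  CH2 → C:1 H:2
  CH3 → C:1 H:3
Element totals:
  C: 4
  H: 10
  O: 1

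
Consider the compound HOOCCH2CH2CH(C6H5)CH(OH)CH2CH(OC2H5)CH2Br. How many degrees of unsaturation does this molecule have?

Atom tally by fragment:
  HOOCCH2 → C:2 H:3 O:2
  CH2 → C:1 H:2
  CH(C6H5) → C:7 H:6
  CH(OH) → C:1 H:2 O:1
  CH2 → C:1 H:2
  CH(OC2H5) → C:3 H:6 O:1
  CH2Br → C:1 H:2 Br:1
Element totals:
  C: 16
  H: 23
  Br: 1
  O: 4
Molecular formula: C16H23BrO4.
DoU = (2C + 2 + N − H − X) / 2 = (2·16 + 2 + 0 − 23 − 1) / 2 = 5.

5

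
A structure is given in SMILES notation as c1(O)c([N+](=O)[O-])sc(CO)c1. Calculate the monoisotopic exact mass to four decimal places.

174.9939

Atom tally by fragment:
  thiophene ring core → C:4 H:4 S:1
  (− 3 ring H displaced by substituents)
  + OH → O:1 H:1
  + NO2 → N:1 O:2
  + CH2OH → C:1 H:3 O:1
Element totals:
  C: 5
  H: 5
  N: 1
  O: 4
  S: 1
Molecular formula: C5H5NO4S.
  M = 5(12.0) + 5(1.007825) + 14.003074 + 4(15.994915) + 31.972071
    = 60.000000 + 5.039125 + 14.003074 + 63.979660 + 31.972071 = 174.993930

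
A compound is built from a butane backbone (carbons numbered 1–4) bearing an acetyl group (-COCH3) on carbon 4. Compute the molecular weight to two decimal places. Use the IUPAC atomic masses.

100.16 g/mol

Atom tally by fragment:
  CH3 → C:1 H:3
  CH2 → C:1 H:2
  CH2 → C:1 H:2
  CH2COCH3 → C:3 H:5 O:1
Element totals:
  C: 6
  H: 12
  O: 1
Molecular formula: C6H12O.
  M = 6(12.011) + 12(1.008) + 15.999
    = 72.066 + 12.096 + 15.999 = 100.161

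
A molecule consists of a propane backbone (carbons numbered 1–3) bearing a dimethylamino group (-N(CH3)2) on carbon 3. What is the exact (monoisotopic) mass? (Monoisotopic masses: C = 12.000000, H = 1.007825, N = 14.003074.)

87.1048

Atom tally by fragment:
  CH3 → C:1 H:3
  CH2 → C:1 H:2
  CH2N(CH3)2 → C:3 H:8 N:1
Element totals:
  C: 5
  H: 13
  N: 1
Molecular formula: C5H13N.
  M = 5(12.0) + 13(1.007825) + 14.003074
    = 60.000000 + 13.101725 + 14.003074 = 87.104799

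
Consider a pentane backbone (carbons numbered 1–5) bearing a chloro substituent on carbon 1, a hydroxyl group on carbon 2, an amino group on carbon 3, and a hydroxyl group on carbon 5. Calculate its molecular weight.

Atom tally by fragment:
  ClCH2 → C:1 H:2 Cl:1
  CH(OH) → C:1 H:2 O:1
  CH(NH2) → C:1 H:3 N:1
  CH2 → C:1 H:2
  CH2OH → C:1 H:3 O:1
Element totals:
  C: 5
  H: 12
  Cl: 1
  N: 1
  O: 2
Molecular formula: C5H12ClNO2.
  M = 5(12.011) + 12(1.008) + 35.45 + 14.007 + 2(15.999)
    = 60.055 + 12.096 + 35.450 + 14.007 + 31.998 = 153.606

153.61 g/mol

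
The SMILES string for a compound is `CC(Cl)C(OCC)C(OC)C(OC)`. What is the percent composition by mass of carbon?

51.31%

Atom tally by fragment:
  CH3 → C:1 H:3
  CH(Cl) → C:1 H:1 Cl:1
  CH(OC2H5) → C:3 H:6 O:1
  CH(OCH3) → C:2 H:4 O:1
  CH2OCH3 → C:2 H:5 O:1
Element totals:
  C: 9
  H: 19
  Cl: 1
  O: 3
Molecular formula: C9H19ClO3.
Molar mass = 210.698 g/mol.
Mass from C: 9 × 12.011 = 108.099 g/mol.
%C = 108.099 / 210.698 × 100 = 51.31%.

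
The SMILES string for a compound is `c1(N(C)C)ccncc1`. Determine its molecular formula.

C7H10N2

Atom tally by fragment:
  pyridine ring core → C:5 H:5 N:1
  (− 1 ring H displaced by substituents)
  + N(CH3)2 → N:1 C:2 H:6
Element totals:
  C: 7
  H: 10
  N: 2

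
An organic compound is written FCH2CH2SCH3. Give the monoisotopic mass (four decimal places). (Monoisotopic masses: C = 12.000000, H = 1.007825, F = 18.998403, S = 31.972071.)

94.0252

Atom tally by fragment:
  FCH2 → C:1 H:2 F:1
  CH2SCH3 → C:2 H:5 S:1
Element totals:
  C: 3
  H: 7
  F: 1
  S: 1
Molecular formula: C3H7FS.
  M = 3(12.0) + 7(1.007825) + 18.998403 + 31.972071
    = 36.000000 + 7.054775 + 18.998403 + 31.972071 = 94.025249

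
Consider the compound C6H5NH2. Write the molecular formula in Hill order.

C6H7N

Atom tally by fragment:
  benzene ring core → C:6 H:6
  (− 1 ring H displaced by substituents)
  + NH2 → N:1 H:2
Element totals:
  C: 6
  H: 7
  N: 1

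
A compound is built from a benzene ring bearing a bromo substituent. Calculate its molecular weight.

Atom tally by fragment:
  benzene ring core → C:6 H:6
  (− 1 ring H displaced by substituents)
  + Br → Br:1
Element totals:
  C: 6
  H: 5
  Br: 1
Molecular formula: C6H5Br.
  M = 6(12.011) + 5(1.008) + 79.904
    = 72.066 + 5.040 + 79.904 = 157.010

157.01 g/mol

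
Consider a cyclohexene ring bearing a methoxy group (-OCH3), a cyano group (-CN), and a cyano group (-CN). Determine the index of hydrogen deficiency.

Atom tally by fragment:
  cyclohexene ring core → C:6 H:10
  (− 3 ring H displaced by substituents)
  + OCH3 → C:1 H:3 O:1
  + CN → C:1 N:1
  + CN → C:1 N:1
Element totals:
  C: 9
  H: 10
  N: 2
  O: 1
Molecular formula: C9H10N2O.
DoU = (2C + 2 + N − H − X) / 2 = (2·9 + 2 + 2 − 10 − 0) / 2 = 6.

6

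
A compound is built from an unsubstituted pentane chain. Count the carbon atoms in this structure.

Atom tally by fragment:
  CH3 → C:1 H:3
  CH2 → C:1 H:2
  CH2 → C:1 H:2
  CH2 → C:1 H:2
  CH3 → C:1 H:3
Element totals:
  C: 5
  H: 12

5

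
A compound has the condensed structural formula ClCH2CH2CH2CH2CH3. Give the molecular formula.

Element totals:
  C: 5
  H: 11
  Cl: 1

C5H11Cl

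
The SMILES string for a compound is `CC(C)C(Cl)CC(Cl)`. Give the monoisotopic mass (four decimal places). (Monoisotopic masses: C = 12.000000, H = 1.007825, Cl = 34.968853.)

154.0316

Atom tally by fragment:
  CH3 → C:1 H:3
  CH(CH3) → C:2 H:4
  CH(Cl) → C:1 H:1 Cl:1
  CH2 → C:1 H:2
  CH2Cl → C:1 H:2 Cl:1
Element totals:
  C: 6
  H: 12
  Cl: 2
Molecular formula: C6H12Cl2.
  M = 6(12.0) + 12(1.007825) + 2(34.968853)
    = 72.000000 + 12.093900 + 69.937706 = 154.031606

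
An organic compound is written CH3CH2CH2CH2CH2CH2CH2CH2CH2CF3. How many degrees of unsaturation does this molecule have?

Element totals:
  C: 10
  H: 19
  F: 3
Molecular formula: C10H19F3.
DoU = (2C + 2 + N − H − X) / 2 = (2·10 + 2 + 0 − 19 − 3) / 2 = 0.

0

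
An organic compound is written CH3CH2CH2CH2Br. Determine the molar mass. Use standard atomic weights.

137.02 g/mol

Element totals:
  C: 4
  H: 9
  Br: 1
Molecular formula: C4H9Br.
  M = 4(12.011) + 9(1.008) + 79.904
    = 48.044 + 9.072 + 79.904 = 137.020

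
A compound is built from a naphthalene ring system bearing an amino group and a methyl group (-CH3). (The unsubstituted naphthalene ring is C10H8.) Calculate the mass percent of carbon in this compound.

Atom tally by fragment:
  naphthalene ring system core → C:10 H:8
  (− 2 ring H displaced by substituents)
  + NH2 → N:1 H:2
  + CH3 → C:1 H:3
Element totals:
  C: 11
  H: 11
  N: 1
Molecular formula: C11H11N.
Molar mass = 157.216 g/mol.
Mass from C: 11 × 12.011 = 132.121 g/mol.
%C = 132.121 / 157.216 × 100 = 84.04%.

84.04%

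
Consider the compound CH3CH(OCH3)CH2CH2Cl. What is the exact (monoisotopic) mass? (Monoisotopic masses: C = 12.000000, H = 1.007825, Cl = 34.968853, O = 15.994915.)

122.0498

Element totals:
  C: 5
  H: 11
  Cl: 1
  O: 1
Molecular formula: C5H11ClO.
  M = 5(12.0) + 11(1.007825) + 34.968853 + 15.994915
    = 60.000000 + 11.086075 + 34.968853 + 15.994915 = 122.049843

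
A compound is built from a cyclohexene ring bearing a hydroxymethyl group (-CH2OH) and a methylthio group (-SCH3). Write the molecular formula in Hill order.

Atom tally by fragment:
  cyclohexene ring core → C:6 H:10
  (− 2 ring H displaced by substituents)
  + CH2OH → C:1 H:3 O:1
  + SCH3 → C:1 H:3 S:1
Element totals:
  C: 8
  H: 14
  O: 1
  S: 1

C8H14OS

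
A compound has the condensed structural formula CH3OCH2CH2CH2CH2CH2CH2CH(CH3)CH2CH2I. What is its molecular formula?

C11H23IO

Element totals:
  C: 11
  H: 23
  I: 1
  O: 1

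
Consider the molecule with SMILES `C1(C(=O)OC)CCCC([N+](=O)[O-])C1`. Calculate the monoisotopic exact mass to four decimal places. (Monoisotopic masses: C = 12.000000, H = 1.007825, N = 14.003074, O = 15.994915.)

Atom tally by fragment:
  cyclohexane ring core → C:6 H:12
  (− 2 ring H displaced by substituents)
  + COOCH3 → C:2 H:3 O:2
  + NO2 → N:1 O:2
Element totals:
  C: 8
  H: 13
  N: 1
  O: 4
Molecular formula: C8H13NO4.
  M = 8(12.0) + 13(1.007825) + 14.003074 + 4(15.994915)
    = 96.000000 + 13.101725 + 14.003074 + 63.979660 = 187.084459

187.0845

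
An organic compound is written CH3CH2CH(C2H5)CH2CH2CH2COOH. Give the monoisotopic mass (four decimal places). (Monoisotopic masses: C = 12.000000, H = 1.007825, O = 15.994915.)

Atom tally by fragment:
  CH3 → C:1 H:3
  CH2 → C:1 H:2
  CH(C2H5) → C:3 H:6
  CH2 → C:1 H:2
  CH2 → C:1 H:2
  CH2COOH → C:2 H:3 O:2
Element totals:
  C: 9
  H: 18
  O: 2
Molecular formula: C9H18O2.
  M = 9(12.0) + 18(1.007825) + 2(15.994915)
    = 108.000000 + 18.140850 + 31.989830 = 158.130680

158.1307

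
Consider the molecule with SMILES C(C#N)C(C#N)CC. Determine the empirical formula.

Atom tally by fragment:
  NCCH2 → C:2 H:2 N:1
  CH(CN) → C:2 H:1 N:1
  CH2 → C:1 H:2
  CH3 → C:1 H:3
Element totals:
  C: 6
  H: 8
  N: 2
Molecular formula: C6H8N2.
gcd of subscripts = 2; dividing each by 2:
  C: 6/2 = 3
  H: 8/2 = 4
  N: 2/2 = 1

C3H4N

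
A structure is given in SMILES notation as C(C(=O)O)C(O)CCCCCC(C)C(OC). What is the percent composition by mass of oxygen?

27.55%

Atom tally by fragment:
  HOOCCH2 → C:2 H:3 O:2
  CH(OH) → C:1 H:2 O:1
  CH2 → C:1 H:2
  CH2 → C:1 H:2
  CH2 → C:1 H:2
  CH2 → C:1 H:2
  CH2 → C:1 H:2
  CH(CH3) → C:2 H:4
  CH2OCH3 → C:2 H:5 O:1
Element totals:
  C: 12
  H: 24
  O: 4
Molecular formula: C12H24O4.
Molar mass = 232.320 g/mol.
Mass from O: 4 × 15.999 = 63.996 g/mol.
%O = 63.996 / 232.320 × 100 = 27.55%.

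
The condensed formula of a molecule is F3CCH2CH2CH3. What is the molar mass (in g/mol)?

Atom tally by fragment:
  F3CCH2 → C:2 H:2 F:3
  CH2 → C:1 H:2
  CH3 → C:1 H:3
Element totals:
  C: 4
  H: 7
  F: 3
Molecular formula: C4H7F3.
  M = 4(12.011) + 7(1.008) + 3(18.998)
    = 48.044 + 7.056 + 56.994 = 112.094

112.09 g/mol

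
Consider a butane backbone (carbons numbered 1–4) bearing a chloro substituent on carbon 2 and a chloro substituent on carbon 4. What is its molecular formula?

C4H8Cl2

Atom tally by fragment:
  CH3 → C:1 H:3
  CH(Cl) → C:1 H:1 Cl:1
  CH2 → C:1 H:2
  CH2Cl → C:1 H:2 Cl:1
Element totals:
  C: 4
  H: 8
  Cl: 2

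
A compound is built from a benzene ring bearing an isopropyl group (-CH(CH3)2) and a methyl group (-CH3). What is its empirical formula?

C5H7

Atom tally by fragment:
  benzene ring core → C:6 H:6
  (− 2 ring H displaced by substituents)
  + CH(CH3)2 → C:3 H:7
  + CH3 → C:1 H:3
Element totals:
  C: 10
  H: 14
Molecular formula: C10H14.
gcd of subscripts = 2; dividing each by 2:
  C: 10/2 = 5
  H: 14/2 = 7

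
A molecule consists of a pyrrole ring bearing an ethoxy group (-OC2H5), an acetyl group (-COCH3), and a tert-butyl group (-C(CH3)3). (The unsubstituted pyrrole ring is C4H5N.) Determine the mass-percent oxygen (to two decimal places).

15.29%

Atom tally by fragment:
  pyrrole ring core → C:4 H:5 N:1
  (− 3 ring H displaced by substituents)
  + OC2H5 → C:2 H:5 O:1
  + COCH3 → C:2 H:3 O:1
  + C(CH3)3 → C:4 H:9
Element totals:
  C: 12
  H: 19
  N: 1
  O: 2
Molecular formula: C12H19NO2.
Molar mass = 209.289 g/mol.
Mass from O: 2 × 15.999 = 31.998 g/mol.
%O = 31.998 / 209.289 × 100 = 15.29%.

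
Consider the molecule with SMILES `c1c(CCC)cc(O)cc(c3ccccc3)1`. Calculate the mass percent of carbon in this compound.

84.87%

Atom tally by fragment:
  benzene ring core → C:6 H:6
  (− 3 ring H displaced by substituents)
  + CH2CH2CH3 → C:3 H:7
  + OH → O:1 H:1
  + C6H5 → C:6 H:5
Element totals:
  C: 15
  H: 16
  O: 1
Molecular formula: C15H16O.
Molar mass = 212.292 g/mol.
Mass from C: 15 × 12.011 = 180.165 g/mol.
%C = 180.165 / 212.292 × 100 = 84.87%.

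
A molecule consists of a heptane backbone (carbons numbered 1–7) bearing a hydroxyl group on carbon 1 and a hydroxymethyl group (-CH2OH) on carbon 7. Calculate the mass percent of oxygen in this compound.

Atom tally by fragment:
  HOCH2 → C:1 H:3 O:1
  CH2 → C:1 H:2
  CH2 → C:1 H:2
  CH2 → C:1 H:2
  CH2 → C:1 H:2
  CH2 → C:1 H:2
  CH2CH2OH → C:2 H:5 O:1
Element totals:
  C: 8
  H: 18
  O: 2
Molecular formula: C8H18O2.
Molar mass = 146.230 g/mol.
Mass from O: 2 × 15.999 = 31.998 g/mol.
%O = 31.998 / 146.230 × 100 = 21.88%.

21.88%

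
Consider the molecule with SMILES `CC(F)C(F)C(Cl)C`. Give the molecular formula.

Atom tally by fragment:
  CH3 → C:1 H:3
  CH(F) → C:1 H:1 F:1
  CH(F) → C:1 H:1 F:1
  CH(Cl) → C:1 H:1 Cl:1
  CH3 → C:1 H:3
Element totals:
  C: 5
  H: 9
  Cl: 1
  F: 2

C5H9ClF2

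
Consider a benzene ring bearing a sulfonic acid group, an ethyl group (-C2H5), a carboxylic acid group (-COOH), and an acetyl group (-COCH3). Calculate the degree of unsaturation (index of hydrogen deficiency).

6

Atom tally by fragment:
  benzene ring core → C:6 H:6
  (− 4 ring H displaced by substituents)
  + SO3H → S:1 O:3 H:1
  + C2H5 → C:2 H:5
  + COOH → C:1 H:1 O:2
  + COCH3 → C:2 H:3 O:1
Element totals:
  C: 11
  H: 12
  O: 6
  S: 1
Molecular formula: C11H12O6S.
DoU = (2C + 2 + N − H − X) / 2 = (2·11 + 2 + 0 − 12 − 0) / 2 = 6.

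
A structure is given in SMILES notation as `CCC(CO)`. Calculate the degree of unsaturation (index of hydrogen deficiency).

0

Atom tally by fragment:
  CH3 → C:1 H:3
  CH2 → C:1 H:2
  CH2CH2OH → C:2 H:5 O:1
Element totals:
  C: 4
  H: 10
  O: 1
Molecular formula: C4H10O.
DoU = (2C + 2 + N − H − X) / 2 = (2·4 + 2 + 0 − 10 − 0) / 2 = 0.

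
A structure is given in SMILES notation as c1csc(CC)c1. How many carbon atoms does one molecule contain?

6

Atom tally by fragment:
  thiophene ring core → C:4 H:4 S:1
  (− 1 ring H displaced by substituents)
  + C2H5 → C:2 H:5
Element totals:
  C: 6
  H: 8
  S: 1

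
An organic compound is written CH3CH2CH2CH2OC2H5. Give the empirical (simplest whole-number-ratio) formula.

C6H14O

Element totals:
  C: 6
  H: 14
  O: 1
Molecular formula: C6H14O.
gcd of subscripts (6, 14, 1) = 1, so the empirical formula equals the molecular formula.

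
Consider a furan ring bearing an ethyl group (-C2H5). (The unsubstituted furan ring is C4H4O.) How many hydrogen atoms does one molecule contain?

Atom tally by fragment:
  furan ring core → C:4 H:4 O:1
  (− 1 ring H displaced by substituents)
  + C2H5 → C:2 H:5
Element totals:
  C: 6
  H: 8
  O: 1

8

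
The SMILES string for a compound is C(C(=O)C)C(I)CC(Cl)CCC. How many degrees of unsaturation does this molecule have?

1

Atom tally by fragment:
  CH3COCH2 → C:3 H:5 O:1
  CH(I) → C:1 H:1 I:1
  CH2 → C:1 H:2
  CH(Cl) → C:1 H:1 Cl:1
  CH2 → C:1 H:2
  CH2 → C:1 H:2
  CH3 → C:1 H:3
Element totals:
  C: 9
  H: 16
  Cl: 1
  I: 1
  O: 1
Molecular formula: C9H16ClIO.
DoU = (2C + 2 + N − H − X) / 2 = (2·9 + 2 + 0 − 16 − 2) / 2 = 1.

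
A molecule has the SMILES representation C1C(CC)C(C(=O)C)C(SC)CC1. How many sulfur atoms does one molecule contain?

1

Atom tally by fragment:
  cyclohexane ring core → C:6 H:12
  (− 3 ring H displaced by substituents)
  + C2H5 → C:2 H:5
  + COCH3 → C:2 H:3 O:1
  + SCH3 → C:1 H:3 S:1
Element totals:
  C: 11
  H: 20
  O: 1
  S: 1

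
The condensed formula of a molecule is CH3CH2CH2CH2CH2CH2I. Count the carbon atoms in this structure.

Atom tally by fragment:
  CH3 → C:1 H:3
  CH2 → C:1 H:2
  CH2 → C:1 H:2
  CH2 → C:1 H:2
  CH2 → C:1 H:2
  CH2I → C:1 H:2 I:1
Element totals:
  C: 6
  H: 13
  I: 1

6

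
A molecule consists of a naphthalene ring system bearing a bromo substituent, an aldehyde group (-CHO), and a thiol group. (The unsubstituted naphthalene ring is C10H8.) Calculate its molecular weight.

Atom tally by fragment:
  naphthalene ring system core → C:10 H:8
  (− 3 ring H displaced by substituents)
  + Br → Br:1
  + CHO → C:1 H:1 O:1
  + SH → S:1 H:1
Element totals:
  C: 11
  H: 7
  Br: 1
  O: 1
  S: 1
Molecular formula: C11H7BrOS.
  M = 11(12.011) + 7(1.008) + 79.904 + 15.999 + 32.06
    = 132.121 + 7.056 + 79.904 + 15.999 + 32.060 = 267.140

267.14 g/mol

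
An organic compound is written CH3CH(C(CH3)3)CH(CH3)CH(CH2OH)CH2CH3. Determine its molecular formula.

Element totals:
  C: 12
  H: 26
  O: 1

C12H26O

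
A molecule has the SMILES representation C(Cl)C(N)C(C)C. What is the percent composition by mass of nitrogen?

Atom tally by fragment:
  ClCH2 → C:1 H:2 Cl:1
  CH(NH2) → C:1 H:3 N:1
  CH(CH3) → C:2 H:4
  CH3 → C:1 H:3
Element totals:
  C: 5
  H: 12
  Cl: 1
  N: 1
Molecular formula: C5H12ClN.
Molar mass = 121.608 g/mol.
Mass from N: 1 × 14.007 = 14.007 g/mol.
%N = 14.007 / 121.608 × 100 = 11.52%.

11.52%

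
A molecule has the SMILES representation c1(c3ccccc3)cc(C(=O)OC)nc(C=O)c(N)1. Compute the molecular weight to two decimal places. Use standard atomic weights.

Atom tally by fragment:
  pyridine ring core → C:5 H:5 N:1
  (− 4 ring H displaced by substituents)
  + C6H5 → C:6 H:5
  + COOCH3 → C:2 H:3 O:2
  + CHO → C:1 H:1 O:1
  + NH2 → N:1 H:2
Element totals:
  C: 14
  H: 12
  N: 2
  O: 3
Molecular formula: C14H12N2O3.
  M = 14(12.011) + 12(1.008) + 2(14.007) + 3(15.999)
    = 168.154 + 12.096 + 28.014 + 47.997 = 256.261

256.26 g/mol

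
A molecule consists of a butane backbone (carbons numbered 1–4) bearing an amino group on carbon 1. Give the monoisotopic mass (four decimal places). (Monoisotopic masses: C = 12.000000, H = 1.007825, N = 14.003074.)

Atom tally by fragment:
  H2NCH2 → C:1 H:4 N:1
  CH2 → C:1 H:2
  CH2 → C:1 H:2
  CH3 → C:1 H:3
Element totals:
  C: 4
  H: 11
  N: 1
Molecular formula: C4H11N.
  M = 4(12.0) + 11(1.007825) + 14.003074
    = 48.000000 + 11.086075 + 14.003074 = 73.089149

73.0891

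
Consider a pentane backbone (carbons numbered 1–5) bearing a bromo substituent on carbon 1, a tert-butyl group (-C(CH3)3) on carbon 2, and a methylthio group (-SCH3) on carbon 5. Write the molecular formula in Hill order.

Atom tally by fragment:
  BrCH2 → C:1 H:2 Br:1
  CH(C(CH3)3) → C:5 H:10
  CH2 → C:1 H:2
  CH2 → C:1 H:2
  CH2SCH3 → C:2 H:5 S:1
Element totals:
  C: 10
  H: 21
  Br: 1
  S: 1

C10H21BrS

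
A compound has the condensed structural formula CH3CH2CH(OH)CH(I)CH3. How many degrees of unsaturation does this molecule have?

0

Atom tally by fragment:
  CH3 → C:1 H:3
  CH2 → C:1 H:2
  CH(OH) → C:1 H:2 O:1
  CH(I) → C:1 H:1 I:1
  CH3 → C:1 H:3
Element totals:
  C: 5
  H: 11
  I: 1
  O: 1
Molecular formula: C5H11IO.
DoU = (2C + 2 + N − H − X) / 2 = (2·5 + 2 + 0 − 11 − 1) / 2 = 0.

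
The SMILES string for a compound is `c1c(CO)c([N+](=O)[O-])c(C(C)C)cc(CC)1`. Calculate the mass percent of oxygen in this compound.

21.50%

Atom tally by fragment:
  benzene ring core → C:6 H:6
  (− 4 ring H displaced by substituents)
  + CH2OH → C:1 H:3 O:1
  + NO2 → N:1 O:2
  + CH(CH3)2 → C:3 H:7
  + C2H5 → C:2 H:5
Element totals:
  C: 12
  H: 17
  N: 1
  O: 3
Molecular formula: C12H17NO3.
Molar mass = 223.272 g/mol.
Mass from O: 3 × 15.999 = 47.997 g/mol.
%O = 47.997 / 223.272 × 100 = 21.50%.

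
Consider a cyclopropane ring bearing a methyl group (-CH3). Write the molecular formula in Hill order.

C4H8

Atom tally by fragment:
  cyclopropane ring core → C:3 H:6
  (− 1 ring H displaced by substituents)
  + CH3 → C:1 H:3
Element totals:
  C: 4
  H: 8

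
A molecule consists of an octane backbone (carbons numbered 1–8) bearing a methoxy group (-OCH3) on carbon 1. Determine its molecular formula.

Atom tally by fragment:
  CH3OCH2 → C:2 H:5 O:1
  CH2 → C:1 H:2
  CH2 → C:1 H:2
  CH2 → C:1 H:2
  CH2 → C:1 H:2
  CH2 → C:1 H:2
  CH2 → C:1 H:2
  CH3 → C:1 H:3
Element totals:
  C: 9
  H: 20
  O: 1

C9H20O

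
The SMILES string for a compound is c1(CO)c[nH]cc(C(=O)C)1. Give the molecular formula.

C7H9NO2

Atom tally by fragment:
  pyrrole ring core → C:4 H:5 N:1
  (− 2 ring H displaced by substituents)
  + CH2OH → C:1 H:3 O:1
  + COCH3 → C:2 H:3 O:1
Element totals:
  C: 7
  H: 9
  N: 1
  O: 2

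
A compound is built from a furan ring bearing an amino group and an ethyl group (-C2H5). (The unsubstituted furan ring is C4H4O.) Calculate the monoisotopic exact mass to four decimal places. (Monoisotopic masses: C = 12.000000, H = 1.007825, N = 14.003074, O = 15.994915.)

Atom tally by fragment:
  furan ring core → C:4 H:4 O:1
  (− 2 ring H displaced by substituents)
  + NH2 → N:1 H:2
  + C2H5 → C:2 H:5
Element totals:
  C: 6
  H: 9
  N: 1
  O: 1
Molecular formula: C6H9NO.
  M = 6(12.0) + 9(1.007825) + 14.003074 + 15.994915
    = 72.000000 + 9.070425 + 14.003074 + 15.994915 = 111.068414

111.0684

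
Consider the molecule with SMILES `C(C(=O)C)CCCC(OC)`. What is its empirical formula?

C4H8O

Atom tally by fragment:
  CH3COCH2 → C:3 H:5 O:1
  CH2 → C:1 H:2
  CH2 → C:1 H:2
  CH2 → C:1 H:2
  CH2OCH3 → C:2 H:5 O:1
Element totals:
  C: 8
  H: 16
  O: 2
Molecular formula: C8H16O2.
gcd of subscripts = 2; dividing each by 2:
  C: 8/2 = 4
  H: 16/2 = 8
  O: 2/2 = 1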